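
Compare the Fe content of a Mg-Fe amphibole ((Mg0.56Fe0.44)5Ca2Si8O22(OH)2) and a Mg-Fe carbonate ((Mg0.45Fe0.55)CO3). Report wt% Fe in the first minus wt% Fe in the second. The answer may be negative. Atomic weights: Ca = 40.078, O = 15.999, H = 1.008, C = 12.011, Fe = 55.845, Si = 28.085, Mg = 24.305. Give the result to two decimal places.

-16.28 percentage points

Fe in (Mg0.56Fe0.44)5Ca2Si8O22(OH)2: molar mass 881.741 g/mol; 2.20×55.845 = 122.859 g → 13.93 wt%.
Fe in (Mg0.45Fe0.55)CO3: molar mass 101.660 g/mol; 0.55×55.845 = 30.715 g → 30.21 wt%.
Difference = 13.93 − 30.21 = -16.28 percentage points.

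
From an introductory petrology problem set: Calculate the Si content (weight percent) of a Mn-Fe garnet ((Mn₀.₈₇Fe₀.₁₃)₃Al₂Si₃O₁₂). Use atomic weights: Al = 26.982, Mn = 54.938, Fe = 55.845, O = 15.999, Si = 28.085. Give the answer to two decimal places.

Formula mass = 2.61·54.938 + 0.39·55.845 + 2·26.982 + 3·28.085 + 12·15.999 = 495.375 g/mol, of which 84.255 g is Si.
So Si makes up 84.255/495.375 = 0.1701 of the mass, i.e. 17.01%.

17.01 weight percent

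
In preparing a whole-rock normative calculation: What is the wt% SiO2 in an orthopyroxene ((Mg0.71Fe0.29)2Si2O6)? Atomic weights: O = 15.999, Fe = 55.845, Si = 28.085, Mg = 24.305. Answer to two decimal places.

Molar mass of (Mg0.71Fe0.29)2Si2O6 = 1.42*24.305 + 0.58*55.845 + 2*28.085 + 6*15.999 = 219.067 g/mol.
Each formula unit contains 2 Si, equivalent to 2/1 = 2.0000 mol SiO2.
M(SiO2) = 1×28.085 + 2×15.999 = 60.083 g/mol.
Mass of SiO2 per formula unit = 2.0000 × 60.083 = 120.166 g.
SiO2 wt% = 120.166 / 219.067 × 100 = 54.85%.

54.85 wt%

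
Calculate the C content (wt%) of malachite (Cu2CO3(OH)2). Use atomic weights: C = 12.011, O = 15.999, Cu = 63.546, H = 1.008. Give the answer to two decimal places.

5.43 wt%

M(Cu2CO3(OH)2) = 221.114 g/mol.
C contributes 1 × 12.011 = 12.011 g per mole.
12.011/221.114 = 0.0543 → 5.43%.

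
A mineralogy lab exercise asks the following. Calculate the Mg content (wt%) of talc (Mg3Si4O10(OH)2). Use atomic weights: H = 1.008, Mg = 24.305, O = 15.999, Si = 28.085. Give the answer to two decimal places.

19.23 wt%

Formula mass = 3*24.305 + 4*28.085 + 12*15.999 + 2*1.008 = 379.259 g/mol, of which 72.915 g is Mg.
So Mg makes up 72.915/379.259 = 0.1923 of the mass, i.e. 19.23%.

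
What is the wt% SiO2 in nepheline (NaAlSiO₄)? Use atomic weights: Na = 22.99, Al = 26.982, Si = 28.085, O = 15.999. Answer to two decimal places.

M(NaAlSiO₄) = 142.053 g/mol; M(SiO2) = 60.083 g/mol.
Moles SiO2 per formula unit = 1 Si ÷ 1 = 1.0000.
SiO2 fraction = (1.0000 × 60.083) / 142.053 = 60.083/142.053 = 0.4230.

42.30 wt%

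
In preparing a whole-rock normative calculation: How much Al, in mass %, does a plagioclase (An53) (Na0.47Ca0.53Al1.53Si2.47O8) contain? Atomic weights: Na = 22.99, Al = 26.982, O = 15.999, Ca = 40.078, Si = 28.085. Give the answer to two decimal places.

15.25 mass %

M(Na0.47Ca0.53Al1.53Si2.47O8) = 270.691 g/mol.
Al contributes 1.53 × 26.982 = 41.282 g per mole.
41.282/270.691 = 0.1525 → 15.25%.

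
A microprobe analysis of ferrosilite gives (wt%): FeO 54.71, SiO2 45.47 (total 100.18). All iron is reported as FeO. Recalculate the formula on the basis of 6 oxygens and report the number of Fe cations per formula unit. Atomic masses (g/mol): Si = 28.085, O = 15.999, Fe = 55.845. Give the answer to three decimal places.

FeO: 54.71/71.844 = 0.76151 mol → 0.76151 mol Fe, 0.76151 mol O.
SiO2: 45.47/60.083 = 0.75679 mol → 0.75679 mol Si, 1.51358 mol O.
Total oxygen = 2.27509 mol. Normalization factor = 6/2.27509 = 2.63726.
Fe per 6 O = 0.76151 × 2.63726 = 2.008.

2.008 Fe apfu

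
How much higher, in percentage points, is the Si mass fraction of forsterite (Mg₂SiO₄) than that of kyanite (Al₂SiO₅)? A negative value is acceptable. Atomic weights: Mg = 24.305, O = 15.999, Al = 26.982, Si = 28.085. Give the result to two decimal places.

2.63 percentage points

First mineral: 28.085 g Si in 140.691 g formula = 19.96 wt% Si.
Second mineral: 28.085 g Si in 162.044 g formula = 17.33 wt% Si.
19.96% − 17.33% gives a difference of 2.63 percentage points.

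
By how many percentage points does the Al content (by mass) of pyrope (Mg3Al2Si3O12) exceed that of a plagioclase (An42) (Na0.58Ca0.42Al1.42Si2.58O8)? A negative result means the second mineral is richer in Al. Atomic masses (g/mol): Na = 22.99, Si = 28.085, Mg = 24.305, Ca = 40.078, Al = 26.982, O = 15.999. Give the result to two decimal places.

Al in Mg3Al2Si3O12: molar mass 403.122 g/mol; 2×26.982 = 53.964 g → 13.39 wt%.
Al in Na0.58Ca0.42Al1.42Si2.58O8: molar mass 268.933 g/mol; 1.42×26.982 = 38.314 g → 14.25 wt%.
Difference = 13.39 − 14.25 = -0.86 percentage points.

-0.86 percentage points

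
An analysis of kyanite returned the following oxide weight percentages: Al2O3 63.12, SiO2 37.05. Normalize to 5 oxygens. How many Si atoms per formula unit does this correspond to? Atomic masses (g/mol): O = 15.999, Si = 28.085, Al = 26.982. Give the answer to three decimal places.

0.998 Si apfu

Al2O3: 63.12/101.961 = 0.61906 mol → 1.23812 mol Al, 1.85718 mol O.
SiO2: 37.05/60.083 = 0.61665 mol → 0.61665 mol Si, 1.23330 mol O.
Total oxygen = 3.09048 mol. Normalization factor = 5/3.09048 = 1.61787.
Si per 5 O = 0.61665 × 1.61787 = 0.998.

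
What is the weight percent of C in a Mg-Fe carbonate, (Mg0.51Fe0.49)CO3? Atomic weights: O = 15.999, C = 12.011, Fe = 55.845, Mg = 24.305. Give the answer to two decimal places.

Molar mass of (Mg0.51Fe0.49)CO3: 0.51·24.305 + 0.49·55.845 + 1·12.011 + 3·15.999 = 99.768 g/mol.
Mass of C per formula unit: 1 × 12.011 = 12.011 g.
Weight fraction C = 12.011 / 99.768 = 0.1204.

12.04 wt%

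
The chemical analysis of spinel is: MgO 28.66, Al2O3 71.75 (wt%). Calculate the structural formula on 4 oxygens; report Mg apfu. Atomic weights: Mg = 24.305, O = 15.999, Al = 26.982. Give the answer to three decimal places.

1.008 Mg apfu

MgO (M=40.304): mol = 0.71110; Mg = 0.71110, O = 0.71110.
Al2O3 (M=101.961): mol = 0.70370; Al = 1.40740, O = 2.11110.
ΣO = 2.82220; factor = 4/ΣO = 1.41733.
Mg apfu = 0.71110 × 1.41733 = 1.008.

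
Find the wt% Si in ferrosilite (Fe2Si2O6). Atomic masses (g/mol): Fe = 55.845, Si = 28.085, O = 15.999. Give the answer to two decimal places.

Molar mass of Fe2Si2O6: 2*55.845 + 2*28.085 + 6*15.999 = 263.854 g/mol.
Mass of Si per formula unit: 2 × 28.085 = 56.170 g.
Weight fraction Si = 56.170 / 263.854 = 0.2129.

21.29 mass %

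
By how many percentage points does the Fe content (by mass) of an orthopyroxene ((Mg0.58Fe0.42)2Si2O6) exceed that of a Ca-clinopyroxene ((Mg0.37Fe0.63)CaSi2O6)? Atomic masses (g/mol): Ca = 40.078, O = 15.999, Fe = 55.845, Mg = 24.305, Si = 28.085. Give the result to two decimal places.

5.76 percentage points

First mineral: 46.910 g Fe in 227.268 g formula = 20.64 wt% Fe.
Second mineral: 35.182 g Fe in 236.417 g formula = 14.88 wt% Fe.
20.64% − 14.88% gives a difference of 5.76 percentage points.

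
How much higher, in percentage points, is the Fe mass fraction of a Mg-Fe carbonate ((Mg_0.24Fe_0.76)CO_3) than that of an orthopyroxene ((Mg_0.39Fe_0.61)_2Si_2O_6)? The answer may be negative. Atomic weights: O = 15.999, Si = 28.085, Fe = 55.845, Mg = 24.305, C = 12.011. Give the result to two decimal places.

First mineral: 42.442 g Fe in 108.283 g formula = 39.20 wt% Fe.
Second mineral: 68.131 g Fe in 239.253 g formula = 28.48 wt% Fe.
39.20% − 28.48% gives a difference of 10.72 percentage points.

10.72 percentage points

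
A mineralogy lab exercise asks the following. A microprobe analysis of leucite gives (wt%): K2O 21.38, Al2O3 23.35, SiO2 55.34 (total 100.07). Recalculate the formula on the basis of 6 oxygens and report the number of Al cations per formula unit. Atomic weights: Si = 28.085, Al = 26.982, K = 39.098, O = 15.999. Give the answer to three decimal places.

K2O (M=94.195): mol = 0.22698; K = 0.45396, O = 0.22698.
Al2O3 (M=101.961): mol = 0.22901; Al = 0.45802, O = 0.68703.
SiO2 (M=60.083): mol = 0.92106; Si = 0.92106, O = 1.84212.
ΣO = 2.75613; factor = 6/ΣO = 2.17697.
Al apfu = 0.45802 × 2.17697 = 0.997.

0.997 Al apfu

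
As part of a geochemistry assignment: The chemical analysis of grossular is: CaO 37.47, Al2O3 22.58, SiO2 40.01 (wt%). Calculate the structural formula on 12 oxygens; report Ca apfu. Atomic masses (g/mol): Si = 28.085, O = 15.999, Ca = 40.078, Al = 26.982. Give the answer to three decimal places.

37.47 wt% CaO ÷ 56.077 g/mol = 0.66819 mol, giving 0.66819 Ca and 0.66819 O.
22.58 wt% Al2O3 ÷ 101.961 g/mol = 0.22146 mol, giving 0.44292 Al and 0.66438 O.
40.01 wt% SiO2 ÷ 60.083 g/mol = 0.66591 mol, giving 0.66591 Si and 1.33182 O.
Oxygen sums to 2.66439; scaling by 12/2.66439 = 4.50385 puts the formula on 12 O.
Ca: 0.66819 × 4.50385 = 3.009 atoms per formula unit.

3.009 Ca apfu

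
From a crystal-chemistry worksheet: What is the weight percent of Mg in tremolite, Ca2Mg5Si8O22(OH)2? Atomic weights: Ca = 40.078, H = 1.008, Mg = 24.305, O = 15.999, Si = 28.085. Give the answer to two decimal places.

14.96 weight percent

Molar mass of Ca2Mg5Si8O22(OH)2: 2·40.078 + 5·24.305 + 8·28.085 + 24·15.999 + 2·1.008 = 812.353 g/mol.
Mass of Mg per formula unit: 5 × 24.305 = 121.525 g.
Weight fraction Mg = 121.525 / 812.353 = 0.1496.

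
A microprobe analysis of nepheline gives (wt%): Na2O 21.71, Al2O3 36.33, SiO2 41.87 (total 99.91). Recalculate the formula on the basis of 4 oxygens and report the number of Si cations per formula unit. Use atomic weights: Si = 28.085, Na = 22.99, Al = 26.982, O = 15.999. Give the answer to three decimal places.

Na2O: 21.71/61.979 = 0.35028 mol → 0.70056 mol Na, 0.35028 mol O.
Al2O3: 36.33/101.961 = 0.35631 mol → 0.71262 mol Al, 1.06893 mol O.
SiO2: 41.87/60.083 = 0.69687 mol → 0.69687 mol Si, 1.39374 mol O.
Total oxygen = 2.81295 mol. Normalization factor = 4/2.81295 = 1.42199.
Si per 4 O = 0.69687 × 1.42199 = 0.991.

0.991 Si apfu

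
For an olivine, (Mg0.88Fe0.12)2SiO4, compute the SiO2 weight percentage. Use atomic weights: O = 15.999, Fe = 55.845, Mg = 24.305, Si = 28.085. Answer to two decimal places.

Molar mass of (Mg0.88Fe0.12)2SiO4 = 1.76·24.305 + 0.24·55.845 + 1·28.085 + 4·15.999 = 148.261 g/mol.
Each formula unit contains 1 Si, equivalent to 1/1 = 1.0000 mol SiO2.
M(SiO2) = 1×28.085 + 2×15.999 = 60.083 g/mol.
Mass of SiO2 per formula unit = 1.0000 × 60.083 = 60.083 g.
SiO2 wt% = 60.083 / 148.261 × 100 = 40.53%.

40.53 wt%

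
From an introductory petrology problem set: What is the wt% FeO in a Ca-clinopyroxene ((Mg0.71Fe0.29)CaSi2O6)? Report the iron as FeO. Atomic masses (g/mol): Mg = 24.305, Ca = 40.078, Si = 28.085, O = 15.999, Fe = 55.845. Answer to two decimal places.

Formula mass = 225.694 g/mol.
0.29 Fe → 0.2900 mol FeO per formula unit; M(FeO) = 71.844, so FeO mass = 20.835 g.
20.835/225.694 × 100 = 9.23 wt%.

9.23 wt%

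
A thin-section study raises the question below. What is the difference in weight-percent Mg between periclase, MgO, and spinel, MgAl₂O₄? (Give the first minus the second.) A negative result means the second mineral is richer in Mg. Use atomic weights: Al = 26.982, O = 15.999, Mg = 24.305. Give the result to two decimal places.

43.22 percentage points

First mineral: 24.305 g Mg in 40.304 g formula = 60.30 wt% Mg.
Second mineral: 24.305 g Mg in 142.265 g formula = 17.08 wt% Mg.
60.30% − 17.08% gives a difference of 43.22 percentage points.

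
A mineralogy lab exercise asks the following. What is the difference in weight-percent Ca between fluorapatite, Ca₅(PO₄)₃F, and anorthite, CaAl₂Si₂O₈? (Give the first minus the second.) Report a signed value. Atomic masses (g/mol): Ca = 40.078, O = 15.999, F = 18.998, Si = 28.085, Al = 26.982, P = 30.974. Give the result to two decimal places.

M(Ca₅(PO₄)₃F) = 504.298 g/mol, so wt% Ca = 200.390/504.298 × 100 = 39.74%.
M(CaAl₂Si₂O₈) = 278.204 g/mol, so wt% Ca = 40.078/278.204 × 100 = 14.41%.
39.74 − 14.41 = 25.33 pp.

25.33 percentage points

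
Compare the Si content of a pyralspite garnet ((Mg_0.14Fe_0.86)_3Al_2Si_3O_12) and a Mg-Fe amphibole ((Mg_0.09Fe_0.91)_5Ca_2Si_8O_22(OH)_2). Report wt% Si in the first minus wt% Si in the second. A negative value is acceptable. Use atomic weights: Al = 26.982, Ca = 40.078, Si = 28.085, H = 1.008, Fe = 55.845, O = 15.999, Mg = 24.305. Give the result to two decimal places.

-6.12 percentage points

Si in (Mg_0.14Fe_0.86)_3Al_2Si_3O_12: molar mass 484.495 g/mol; 3×28.085 = 84.255 g → 17.39 wt%.
Si in (Mg_0.09Fe_0.91)_5Ca_2Si_8O_22(OH)_2: molar mass 955.860 g/mol; 8×28.085 = 224.680 g → 23.51 wt%.
Difference = 17.39 − 23.51 = -6.12 percentage points.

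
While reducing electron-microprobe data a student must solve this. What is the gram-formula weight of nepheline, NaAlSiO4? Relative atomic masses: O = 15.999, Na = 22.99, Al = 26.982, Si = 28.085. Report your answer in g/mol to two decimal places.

The formula mass is the sum 1×22.99 + 1×26.982 + 1×28.085 + 4×15.999.

142.05 g/mol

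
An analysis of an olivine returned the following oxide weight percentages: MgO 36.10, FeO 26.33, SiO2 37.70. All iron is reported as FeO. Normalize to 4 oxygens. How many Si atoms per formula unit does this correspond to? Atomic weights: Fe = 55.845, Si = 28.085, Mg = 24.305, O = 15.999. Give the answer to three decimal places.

MgO: 36.10/40.304 = 0.89569 mol → 0.89569 mol Mg, 0.89569 mol O.
FeO: 26.33/71.844 = 0.36649 mol → 0.36649 mol Fe, 0.36649 mol O.
SiO2: 37.70/60.083 = 0.62747 mol → 0.62747 mol Si, 1.25494 mol O.
Total oxygen = 2.51712 mol. Normalization factor = 4/2.51712 = 1.58912.
Si per 4 O = 0.62747 × 1.58912 = 0.997.

0.997 Si apfu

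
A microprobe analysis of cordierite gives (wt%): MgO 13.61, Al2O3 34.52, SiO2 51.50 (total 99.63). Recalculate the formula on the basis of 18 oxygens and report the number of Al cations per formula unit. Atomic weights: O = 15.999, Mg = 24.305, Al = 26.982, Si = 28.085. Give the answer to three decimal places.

3.973 Al apfu

13.61 wt% MgO ÷ 40.304 g/mol = 0.33768 mol, giving 0.33768 Mg and 0.33768 O.
34.52 wt% Al2O3 ÷ 101.961 g/mol = 0.33856 mol, giving 0.67712 Al and 1.01568 O.
51.50 wt% SiO2 ÷ 60.083 g/mol = 0.85715 mol, giving 0.85715 Si and 1.71430 O.
Oxygen sums to 3.06766; scaling by 18/3.06766 = 5.86766 puts the formula on 18 O.
Al: 0.67712 × 5.86766 = 3.973 atoms per formula unit.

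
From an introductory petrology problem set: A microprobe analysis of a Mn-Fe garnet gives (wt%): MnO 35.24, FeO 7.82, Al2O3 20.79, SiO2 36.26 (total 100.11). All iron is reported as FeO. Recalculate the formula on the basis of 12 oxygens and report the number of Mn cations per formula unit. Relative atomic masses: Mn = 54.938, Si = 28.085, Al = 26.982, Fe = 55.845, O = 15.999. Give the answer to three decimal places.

2.459 Mn apfu

MnO: 35.24/70.937 = 0.49678 mol → 0.49678 mol Mn, 0.49678 mol O.
FeO: 7.82/71.844 = 0.10885 mol → 0.10885 mol Fe, 0.10885 mol O.
Al2O3: 20.79/101.961 = 0.20390 mol → 0.40780 mol Al, 0.61170 mol O.
SiO2: 36.26/60.083 = 0.60350 mol → 0.60350 mol Si, 1.20700 mol O.
Total oxygen = 2.42433 mol. Normalization factor = 12/2.42433 = 4.94982.
Mn per 12 O = 0.49678 × 4.94982 = 2.459.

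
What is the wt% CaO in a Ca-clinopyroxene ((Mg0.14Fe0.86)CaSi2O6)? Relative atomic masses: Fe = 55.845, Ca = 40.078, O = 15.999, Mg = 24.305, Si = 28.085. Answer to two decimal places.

Formula mass = 243.671 g/mol.
1 Ca → 1.0000 mol CaO per formula unit; M(CaO) = 56.077, so CaO mass = 56.077 g.
56.077/243.671 × 100 = 23.01 wt%.

23.01 wt%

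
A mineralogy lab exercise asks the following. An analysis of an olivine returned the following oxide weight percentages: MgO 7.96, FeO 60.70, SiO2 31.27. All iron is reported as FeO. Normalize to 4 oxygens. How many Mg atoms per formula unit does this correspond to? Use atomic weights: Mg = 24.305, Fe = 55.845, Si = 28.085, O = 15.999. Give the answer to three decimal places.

0.379 Mg apfu

MgO (M=40.304): mol = 0.19750; Mg = 0.19750, O = 0.19750.
FeO (M=71.844): mol = 0.84489; Fe = 0.84489, O = 0.84489.
SiO2 (M=60.083): mol = 0.52045; Si = 0.52045, O = 1.04090.
ΣO = 2.08329; factor = 4/ΣO = 1.92004.
Mg apfu = 0.19750 × 1.92004 = 0.379.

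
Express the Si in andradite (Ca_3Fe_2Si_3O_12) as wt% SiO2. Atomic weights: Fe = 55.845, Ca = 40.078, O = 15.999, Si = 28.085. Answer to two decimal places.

35.47 wt%

Formula mass = 508.167 g/mol.
3 Si → 3.0000 mol SiO2 per formula unit; M(SiO2) = 60.083, so SiO2 mass = 180.249 g.
180.249/508.167 × 100 = 35.47 wt%.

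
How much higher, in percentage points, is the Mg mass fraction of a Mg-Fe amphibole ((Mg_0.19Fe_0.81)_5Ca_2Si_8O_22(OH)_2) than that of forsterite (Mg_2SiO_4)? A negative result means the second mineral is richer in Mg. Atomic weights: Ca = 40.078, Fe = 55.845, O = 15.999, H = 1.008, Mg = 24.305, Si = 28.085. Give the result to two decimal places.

-32.09 percentage points

First mineral: 23.090 g Mg in 940.090 g formula = 2.46 wt% Mg.
Second mineral: 48.610 g Mg in 140.691 g formula = 34.55 wt% Mg.
2.46% − 34.55% gives a difference of -32.09 percentage points.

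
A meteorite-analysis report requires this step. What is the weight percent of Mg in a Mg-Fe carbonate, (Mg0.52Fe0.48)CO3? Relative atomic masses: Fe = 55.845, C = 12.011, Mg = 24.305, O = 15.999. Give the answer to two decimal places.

12.71 wt%

Molar mass of (Mg0.52Fe0.48)CO3: 0.52*24.305 + 0.48*55.845 + 1*12.011 + 3*15.999 = 99.452 g/mol.
Mass of Mg per formula unit: 0.52 × 24.305 = 12.639 g.
Weight fraction Mg = 12.639 / 99.452 = 0.1271.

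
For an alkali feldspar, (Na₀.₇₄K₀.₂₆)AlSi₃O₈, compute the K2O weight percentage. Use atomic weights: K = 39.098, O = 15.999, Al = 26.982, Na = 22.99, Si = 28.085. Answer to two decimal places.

M((Na₀.₇₄K₀.₂₆)AlSi₃O₈) = 266.407 g/mol; M(K2O) = 94.195 g/mol.
Moles K2O per formula unit = 0.26 K ÷ 2 = 0.1300.
K2O fraction = (0.1300 × 94.195) / 266.407 = 12.245/266.407 = 0.0460.

4.60 wt%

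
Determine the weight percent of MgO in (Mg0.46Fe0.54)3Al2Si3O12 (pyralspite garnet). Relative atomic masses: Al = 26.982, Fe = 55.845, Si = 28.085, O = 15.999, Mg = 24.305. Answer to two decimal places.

12.25 wt%

Molar mass of (Mg0.46Fe0.54)3Al2Si3O12 = 1.38·24.305 + 1.62·55.845 + 2·26.982 + 3·28.085 + 12·15.999 = 454.217 g/mol.
Each formula unit contains 1.38 Mg, equivalent to 1.38/1 = 1.3800 mol MgO.
M(MgO) = 1×24.305 + 1×15.999 = 40.304 g/mol.
Mass of MgO per formula unit = 1.3800 × 40.304 = 55.620 g.
MgO wt% = 55.620 / 454.217 × 100 = 12.25%.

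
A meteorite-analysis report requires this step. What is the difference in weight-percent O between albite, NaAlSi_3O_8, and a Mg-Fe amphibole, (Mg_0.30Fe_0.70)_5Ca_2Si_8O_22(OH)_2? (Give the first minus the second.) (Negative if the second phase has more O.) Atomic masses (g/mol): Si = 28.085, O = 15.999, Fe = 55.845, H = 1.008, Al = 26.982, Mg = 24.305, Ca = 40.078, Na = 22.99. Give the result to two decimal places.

7.20 percentage points

M(NaAlSi_3O_8) = 262.219 g/mol, so wt% O = 127.992/262.219 × 100 = 48.81%.
M((Mg_0.30Fe_0.70)_5Ca_2Si_8O_22(OH)_2) = 922.743 g/mol, so wt% O = 383.976/922.743 × 100 = 41.61%.
48.81 − 41.61 = 7.20 pp.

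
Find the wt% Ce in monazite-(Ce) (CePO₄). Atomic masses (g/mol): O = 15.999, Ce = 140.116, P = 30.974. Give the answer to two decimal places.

M(CePO₄) = 235.086 g/mol.
Ce contributes 1 × 140.116 = 140.116 g per mole.
140.116/235.086 = 0.5960 → 59.60%.

59.60 mass %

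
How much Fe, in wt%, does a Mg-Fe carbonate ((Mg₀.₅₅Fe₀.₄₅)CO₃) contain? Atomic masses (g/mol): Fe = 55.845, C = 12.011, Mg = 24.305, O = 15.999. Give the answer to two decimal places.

25.51 wt%

Molar mass of (Mg₀.₅₅Fe₀.₄₅)CO₃: 0.55×24.305 + 0.45×55.845 + 1×12.011 + 3×15.999 = 98.506 g/mol.
Mass of Fe per formula unit: 0.45 × 55.845 = 25.130 g.
Weight fraction Fe = 25.130 / 98.506 = 0.2551.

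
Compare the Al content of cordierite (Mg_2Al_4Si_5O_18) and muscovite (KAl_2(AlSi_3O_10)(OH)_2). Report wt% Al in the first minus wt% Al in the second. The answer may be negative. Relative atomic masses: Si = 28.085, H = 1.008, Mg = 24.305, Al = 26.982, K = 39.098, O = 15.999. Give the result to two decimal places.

-1.87 percentage points

First mineral: 107.928 g Al in 584.945 g formula = 18.45 wt% Al.
Second mineral: 80.946 g Al in 398.303 g formula = 20.32 wt% Al.
18.45% − 20.32% gives a difference of -1.87 percentage points.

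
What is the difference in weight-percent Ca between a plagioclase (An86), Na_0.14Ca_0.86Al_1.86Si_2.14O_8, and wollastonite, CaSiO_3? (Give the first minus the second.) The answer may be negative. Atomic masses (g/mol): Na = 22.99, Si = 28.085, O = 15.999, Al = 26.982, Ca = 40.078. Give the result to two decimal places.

-22.01 percentage points

First mineral: 34.467 g Ca in 275.966 g formula = 12.49 wt% Ca.
Second mineral: 40.078 g Ca in 116.160 g formula = 34.50 wt% Ca.
12.49% − 34.50% gives a difference of -22.01 percentage points.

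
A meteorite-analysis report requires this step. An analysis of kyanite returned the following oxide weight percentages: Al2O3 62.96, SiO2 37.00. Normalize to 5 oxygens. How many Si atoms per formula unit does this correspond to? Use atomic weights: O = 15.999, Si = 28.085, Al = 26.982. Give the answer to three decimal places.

0.998 Si apfu

62.96 wt% Al2O3 ÷ 101.961 g/mol = 0.61749 mol, giving 1.23498 Al and 1.85247 O.
37.00 wt% SiO2 ÷ 60.083 g/mol = 0.61581 mol, giving 0.61581 Si and 1.23162 O.
Oxygen sums to 3.08409; scaling by 5/3.08409 = 1.62122 puts the formula on 5 O.
Si: 0.61581 × 1.62122 = 0.998 atoms per formula unit.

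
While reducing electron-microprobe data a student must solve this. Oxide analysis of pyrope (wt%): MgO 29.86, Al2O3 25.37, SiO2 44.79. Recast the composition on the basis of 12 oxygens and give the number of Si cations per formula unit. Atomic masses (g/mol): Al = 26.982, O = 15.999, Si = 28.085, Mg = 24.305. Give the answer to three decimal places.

29.86 wt% MgO ÷ 40.304 g/mol = 0.74087 mol, giving 0.74087 Mg and 0.74087 O.
25.37 wt% Al2O3 ÷ 101.961 g/mol = 0.24882 mol, giving 0.49764 Al and 0.74646 O.
44.79 wt% SiO2 ÷ 60.083 g/mol = 0.74547 mol, giving 0.74547 Si and 1.49094 O.
Oxygen sums to 2.97827; scaling by 12/2.97827 = 4.02918 puts the formula on 12 O.
Si: 0.74547 × 4.02918 = 3.004 atoms per formula unit.

3.004 Si apfu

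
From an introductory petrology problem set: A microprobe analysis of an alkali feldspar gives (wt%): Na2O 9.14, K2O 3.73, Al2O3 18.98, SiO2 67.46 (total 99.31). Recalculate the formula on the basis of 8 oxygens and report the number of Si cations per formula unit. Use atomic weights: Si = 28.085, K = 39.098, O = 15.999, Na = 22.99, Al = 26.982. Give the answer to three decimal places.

3.003 Si apfu

Na2O (M=61.979): mol = 0.14747; Na = 0.29494, O = 0.14747.
K2O (M=94.195): mol = 0.03960; K = 0.07920, O = 0.03960.
Al2O3 (M=101.961): mol = 0.18615; Al = 0.37230, O = 0.55845.
SiO2 (M=60.083): mol = 1.12278; Si = 1.12278, O = 2.24556.
ΣO = 2.99108; factor = 8/ΣO = 2.67462.
Si apfu = 1.12278 × 2.67462 = 3.003.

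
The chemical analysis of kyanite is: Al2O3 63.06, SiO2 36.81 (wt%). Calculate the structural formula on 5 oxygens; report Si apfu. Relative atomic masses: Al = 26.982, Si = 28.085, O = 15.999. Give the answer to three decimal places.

0.994 Si apfu

Al2O3 (M=101.961): mol = 0.61847; Al = 1.23694, O = 1.85541.
SiO2 (M=60.083): mol = 0.61265; Si = 0.61265, O = 1.22530.
ΣO = 3.08071; factor = 5/ΣO = 1.62300.
Si apfu = 0.61265 × 1.62300 = 0.994.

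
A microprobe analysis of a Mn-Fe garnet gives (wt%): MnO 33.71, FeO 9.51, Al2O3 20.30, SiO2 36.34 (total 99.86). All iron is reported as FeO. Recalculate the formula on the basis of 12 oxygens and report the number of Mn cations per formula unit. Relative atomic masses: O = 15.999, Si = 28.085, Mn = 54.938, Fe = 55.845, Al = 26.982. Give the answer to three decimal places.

33.71 wt% MnO ÷ 70.937 g/mol = 0.47521 mol, giving 0.47521 Mn and 0.47521 O.
9.51 wt% FeO ÷ 71.844 g/mol = 0.13237 mol, giving 0.13237 Fe and 0.13237 O.
20.30 wt% Al2O3 ÷ 101.961 g/mol = 0.19910 mol, giving 0.39820 Al and 0.59730 O.
36.34 wt% SiO2 ÷ 60.083 g/mol = 0.60483 mol, giving 0.60483 Si and 1.20966 O.
Oxygen sums to 2.41454; scaling by 12/2.41454 = 4.96989 puts the formula on 12 O.
Mn: 0.47521 × 4.96989 = 2.362 atoms per formula unit.

2.362 Mn apfu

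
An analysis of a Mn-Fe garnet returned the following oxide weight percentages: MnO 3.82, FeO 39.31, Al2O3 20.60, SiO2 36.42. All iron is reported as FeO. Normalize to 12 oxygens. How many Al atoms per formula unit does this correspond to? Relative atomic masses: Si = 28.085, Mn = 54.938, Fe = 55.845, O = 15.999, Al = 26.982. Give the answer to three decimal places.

MnO: 3.82/70.937 = 0.05385 mol → 0.05385 mol Mn, 0.05385 mol O.
FeO: 39.31/71.844 = 0.54716 mol → 0.54716 mol Fe, 0.54716 mol O.
Al2O3: 20.60/101.961 = 0.20204 mol → 0.40408 mol Al, 0.60612 mol O.
SiO2: 36.42/60.083 = 0.60616 mol → 0.60616 mol Si, 1.21232 mol O.
Total oxygen = 2.41945 mol. Normalization factor = 12/2.41945 = 4.95980.
Al per 12 O = 0.40408 × 4.95980 = 2.004.

2.004 Al apfu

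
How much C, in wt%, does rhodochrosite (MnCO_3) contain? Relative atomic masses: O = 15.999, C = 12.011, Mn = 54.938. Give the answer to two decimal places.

Formula mass = 1*54.938 + 1*12.011 + 3*15.999 = 114.946 g/mol, of which 12.011 g is C.
So C makes up 12.011/114.946 = 0.1045 of the mass, i.e. 10.45%.

10.45 wt%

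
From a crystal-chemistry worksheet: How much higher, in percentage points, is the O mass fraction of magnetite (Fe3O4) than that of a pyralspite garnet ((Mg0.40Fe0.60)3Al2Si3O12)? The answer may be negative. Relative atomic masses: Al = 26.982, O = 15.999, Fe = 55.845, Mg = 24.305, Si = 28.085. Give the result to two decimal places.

O in Fe3O4: molar mass 231.531 g/mol; 4×15.999 = 63.996 g → 27.64 wt%.
O in (Mg0.40Fe0.60)3Al2Si3O12: molar mass 459.894 g/mol; 12×15.999 = 191.988 g → 41.75 wt%.
Difference = 27.64 − 41.75 = -14.11 percentage points.

-14.11 percentage points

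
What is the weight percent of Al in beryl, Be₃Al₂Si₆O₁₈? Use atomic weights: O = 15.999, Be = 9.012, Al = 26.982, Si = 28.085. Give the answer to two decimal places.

10.04 mass %

M(Be₃Al₂Si₆O₁₈) = 537.492 g/mol.
Al contributes 2 × 26.982 = 53.964 g per mole.
53.964/537.492 = 0.1004 → 10.04%.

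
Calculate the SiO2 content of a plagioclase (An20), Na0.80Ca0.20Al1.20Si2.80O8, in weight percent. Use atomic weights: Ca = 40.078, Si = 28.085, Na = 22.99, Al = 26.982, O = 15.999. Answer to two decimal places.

M(Na0.80Ca0.20Al1.20Si2.80O8) = 265.416 g/mol; M(SiO2) = 60.083 g/mol.
Moles SiO2 per formula unit = 2.80 Si ÷ 1 = 2.8000.
SiO2 fraction = (2.8000 × 60.083) / 265.416 = 168.232/265.416 = 0.6338.

63.38 wt%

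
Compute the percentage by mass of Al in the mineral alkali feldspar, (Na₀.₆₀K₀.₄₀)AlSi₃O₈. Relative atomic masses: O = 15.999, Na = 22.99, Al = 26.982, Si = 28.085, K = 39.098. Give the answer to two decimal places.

10.04 weight percent

Formula mass = 0.60×22.99 + 0.40×39.098 + 1×26.982 + 3×28.085 + 8×15.999 = 268.662 g/mol, of which 26.982 g is Al.
So Al makes up 26.982/268.662 = 0.1004 of the mass, i.e. 10.04%.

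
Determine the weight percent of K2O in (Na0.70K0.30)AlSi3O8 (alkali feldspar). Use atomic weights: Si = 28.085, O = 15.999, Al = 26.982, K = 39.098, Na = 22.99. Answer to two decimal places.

Formula mass = 267.051 g/mol.
0.30 K → 0.1500 mol K2O per formula unit; M(K2O) = 94.195, so K2O mass = 14.129 g.
14.129/267.051 × 100 = 5.29 wt%.

5.29 wt%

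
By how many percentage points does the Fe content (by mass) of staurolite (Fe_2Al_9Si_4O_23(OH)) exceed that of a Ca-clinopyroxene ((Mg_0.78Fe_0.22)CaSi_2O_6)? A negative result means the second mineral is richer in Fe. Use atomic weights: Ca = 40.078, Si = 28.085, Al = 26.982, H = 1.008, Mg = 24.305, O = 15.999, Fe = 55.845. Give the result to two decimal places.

Fe in Fe_2Al_9Si_4O_23(OH): molar mass 851.852 g/mol; 2×55.845 = 111.690 g → 13.11 wt%.
Fe in (Mg_0.78Fe_0.22)CaSi_2O_6: molar mass 223.486 g/mol; 0.22×55.845 = 12.286 g → 5.50 wt%.
Difference = 13.11 − 5.50 = 7.61 percentage points.

7.61 percentage points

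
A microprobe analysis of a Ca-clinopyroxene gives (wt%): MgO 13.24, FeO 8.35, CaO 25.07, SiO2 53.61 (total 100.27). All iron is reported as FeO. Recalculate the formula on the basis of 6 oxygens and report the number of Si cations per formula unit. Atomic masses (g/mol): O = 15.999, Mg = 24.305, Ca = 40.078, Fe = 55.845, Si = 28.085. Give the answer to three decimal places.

2.000 Si apfu

13.24 wt% MgO ÷ 40.304 g/mol = 0.32850 mol, giving 0.32850 Mg and 0.32850 O.
8.35 wt% FeO ÷ 71.844 g/mol = 0.11622 mol, giving 0.11622 Fe and 0.11622 O.
25.07 wt% CaO ÷ 56.077 g/mol = 0.44706 mol, giving 0.44706 Ca and 0.44706 O.
53.61 wt% SiO2 ÷ 60.083 g/mol = 0.89227 mol, giving 0.89227 Si and 1.78454 O.
Oxygen sums to 2.67632; scaling by 6/2.67632 = 2.24188 puts the formula on 6 O.
Si: 0.89227 × 2.24188 = 2.000 atoms per formula unit.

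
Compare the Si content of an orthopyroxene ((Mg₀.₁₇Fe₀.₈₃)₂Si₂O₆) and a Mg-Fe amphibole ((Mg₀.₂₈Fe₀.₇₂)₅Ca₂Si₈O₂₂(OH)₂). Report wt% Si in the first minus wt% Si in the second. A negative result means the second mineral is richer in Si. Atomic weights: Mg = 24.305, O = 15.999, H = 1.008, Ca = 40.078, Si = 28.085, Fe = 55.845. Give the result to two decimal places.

Si in (Mg₀.₁₇Fe₀.₈₃)₂Si₂O₆: molar mass 253.130 g/mol; 2×28.085 = 56.170 g → 22.19 wt%.
Si in (Mg₀.₂₈Fe₀.₇₂)₅Ca₂Si₈O₂₂(OH)₂: molar mass 925.897 g/mol; 8×28.085 = 224.680 g → 24.27 wt%.
Difference = 22.19 − 24.27 = -2.08 percentage points.

-2.08 percentage points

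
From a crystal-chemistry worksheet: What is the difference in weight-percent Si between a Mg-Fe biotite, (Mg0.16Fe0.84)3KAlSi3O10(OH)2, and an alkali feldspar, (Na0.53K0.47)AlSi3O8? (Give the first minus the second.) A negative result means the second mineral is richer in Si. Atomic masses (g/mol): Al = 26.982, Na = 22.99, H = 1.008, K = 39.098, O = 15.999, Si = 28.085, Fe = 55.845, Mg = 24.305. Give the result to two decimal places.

First mineral: 84.255 g Si in 496.735 g formula = 16.96 wt% Si.
Second mineral: 84.255 g Si in 269.790 g formula = 31.23 wt% Si.
16.96% − 31.23% gives a difference of -14.27 percentage points.

-14.27 percentage points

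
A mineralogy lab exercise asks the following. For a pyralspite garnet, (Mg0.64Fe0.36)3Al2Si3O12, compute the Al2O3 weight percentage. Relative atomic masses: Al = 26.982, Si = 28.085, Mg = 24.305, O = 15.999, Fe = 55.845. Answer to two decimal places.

23.32 wt%

Formula mass = 437.185 g/mol.
2 Al → 1.0000 mol Al2O3 per formula unit; M(Al2O3) = 101.961, so Al2O3 mass = 101.961 g.
101.961/437.185 × 100 = 23.32 wt%.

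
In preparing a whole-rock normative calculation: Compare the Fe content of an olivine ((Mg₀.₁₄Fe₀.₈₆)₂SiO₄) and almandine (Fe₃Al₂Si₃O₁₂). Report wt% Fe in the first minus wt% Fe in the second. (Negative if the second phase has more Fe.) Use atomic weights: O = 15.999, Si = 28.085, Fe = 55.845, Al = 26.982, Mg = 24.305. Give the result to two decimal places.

15.61 percentage points

M((Mg₀.₁₄Fe₀.₈₆)₂SiO₄) = 194.940 g/mol, so wt% Fe = 96.053/194.940 × 100 = 49.27%.
M(Fe₃Al₂Si₃O₁₂) = 497.742 g/mol, so wt% Fe = 167.535/497.742 × 100 = 33.66%.
49.27 − 33.66 = 15.61 pp.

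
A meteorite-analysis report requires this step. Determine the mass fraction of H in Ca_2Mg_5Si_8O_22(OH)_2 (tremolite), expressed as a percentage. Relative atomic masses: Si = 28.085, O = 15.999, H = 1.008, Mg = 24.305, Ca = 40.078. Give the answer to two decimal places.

0.25 mass %

M(Ca_2Mg_5Si_8O_22(OH)_2) = 812.353 g/mol.
H contributes 2 × 1.008 = 2.016 g per mole.
2.016/812.353 = 0.0025 → 0.25%.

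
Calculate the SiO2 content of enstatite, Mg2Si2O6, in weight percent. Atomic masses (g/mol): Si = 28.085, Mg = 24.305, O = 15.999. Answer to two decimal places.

M(Mg2Si2O6) = 200.774 g/mol; M(SiO2) = 60.083 g/mol.
Moles SiO2 per formula unit = 2 Si ÷ 1 = 2.0000.
SiO2 fraction = (2.0000 × 60.083) / 200.774 = 120.166/200.774 = 0.5985.

59.85 wt%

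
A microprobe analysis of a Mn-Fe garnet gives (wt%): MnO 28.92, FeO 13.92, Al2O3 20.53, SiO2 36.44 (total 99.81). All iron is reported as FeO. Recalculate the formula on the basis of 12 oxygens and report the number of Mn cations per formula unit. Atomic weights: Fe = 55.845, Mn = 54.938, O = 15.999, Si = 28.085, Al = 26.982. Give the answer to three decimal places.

2.023 Mn apfu

MnO: 28.92/70.937 = 0.40769 mol → 0.40769 mol Mn, 0.40769 mol O.
FeO: 13.92/71.844 = 0.19375 mol → 0.19375 mol Fe, 0.19375 mol O.
Al2O3: 20.53/101.961 = 0.20135 mol → 0.40270 mol Al, 0.60405 mol O.
SiO2: 36.44/60.083 = 0.60649 mol → 0.60649 mol Si, 1.21298 mol O.
Total oxygen = 2.41847 mol. Normalization factor = 12/2.41847 = 4.96181.
Mn per 12 O = 0.40769 × 4.96181 = 2.023.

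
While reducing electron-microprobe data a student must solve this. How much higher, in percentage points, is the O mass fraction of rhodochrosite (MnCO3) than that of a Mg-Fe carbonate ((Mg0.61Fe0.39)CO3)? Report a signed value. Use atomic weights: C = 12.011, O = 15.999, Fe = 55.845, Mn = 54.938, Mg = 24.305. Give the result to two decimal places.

M(MnCO3) = 114.946 g/mol, so wt% O = 47.997/114.946 × 100 = 41.76%.
M((Mg0.61Fe0.39)CO3) = 96.614 g/mol, so wt% O = 47.997/96.614 × 100 = 49.68%.
41.76 − 49.68 = -7.92 pp.

-7.92 percentage points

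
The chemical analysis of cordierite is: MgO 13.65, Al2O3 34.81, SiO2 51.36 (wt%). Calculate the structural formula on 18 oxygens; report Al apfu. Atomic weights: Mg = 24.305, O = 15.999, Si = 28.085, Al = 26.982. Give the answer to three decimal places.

13.65 wt% MgO ÷ 40.304 g/mol = 0.33868 mol, giving 0.33868 Mg and 0.33868 O.
34.81 wt% Al2O3 ÷ 101.961 g/mol = 0.34141 mol, giving 0.68282 Al and 1.02423 O.
51.36 wt% SiO2 ÷ 60.083 g/mol = 0.85482 mol, giving 0.85482 Si and 1.70964 O.
Oxygen sums to 3.07255; scaling by 18/3.07255 = 5.85833 puts the formula on 18 O.
Al: 0.68282 × 5.85833 = 4.000 atoms per formula unit.

4.000 Al apfu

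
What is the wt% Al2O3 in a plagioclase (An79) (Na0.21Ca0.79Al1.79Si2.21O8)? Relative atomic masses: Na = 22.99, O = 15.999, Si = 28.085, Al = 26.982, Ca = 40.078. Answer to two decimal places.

33.20 wt%

M(Na0.21Ca0.79Al1.79Si2.21O8) = 274.847 g/mol; M(Al2O3) = 101.961 g/mol.
Moles Al2O3 per formula unit = 1.79 Al ÷ 2 = 0.8950.
Al2O3 fraction = (0.8950 × 101.961) / 274.847 = 91.255/274.847 = 0.3320.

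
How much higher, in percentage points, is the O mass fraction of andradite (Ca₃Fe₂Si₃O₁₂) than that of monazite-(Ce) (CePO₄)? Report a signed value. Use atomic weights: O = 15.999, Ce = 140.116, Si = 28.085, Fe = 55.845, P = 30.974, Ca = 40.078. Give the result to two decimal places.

M(Ca₃Fe₂Si₃O₁₂) = 508.167 g/mol, so wt% O = 191.988/508.167 × 100 = 37.78%.
M(CePO₄) = 235.086 g/mol, so wt% O = 63.996/235.086 × 100 = 27.22%.
37.78 − 27.22 = 10.56 pp.

10.56 percentage points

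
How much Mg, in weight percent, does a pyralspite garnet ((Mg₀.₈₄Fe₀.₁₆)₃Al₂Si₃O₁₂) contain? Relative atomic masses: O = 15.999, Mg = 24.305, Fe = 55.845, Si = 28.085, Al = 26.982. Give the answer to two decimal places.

14.64 weight percent

M((Mg₀.₈₄Fe₀.₁₆)₃Al₂Si₃O₁₂) = 418.261 g/mol.
Mg contributes 2.52 × 24.305 = 61.249 g per mole.
61.249/418.261 = 0.1464 → 14.64%.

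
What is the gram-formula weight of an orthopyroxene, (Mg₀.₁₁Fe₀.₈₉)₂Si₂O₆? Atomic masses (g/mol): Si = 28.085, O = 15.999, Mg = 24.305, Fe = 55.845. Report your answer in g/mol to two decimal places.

The formula mass is the sum 0.22*24.305 + 1.78*55.845 + 2*28.085 + 6*15.999.

256.92 g/mol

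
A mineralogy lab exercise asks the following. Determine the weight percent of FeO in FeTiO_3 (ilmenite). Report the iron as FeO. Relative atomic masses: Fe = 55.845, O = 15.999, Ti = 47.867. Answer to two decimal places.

Molar mass of FeTiO_3 = 1×55.845 + 1×47.867 + 3×15.999 = 151.709 g/mol.
Each formula unit contains 1 Fe, equivalent to 1/1 = 1.0000 mol FeO.
M(FeO) = 1×55.845 + 1×15.999 = 71.844 g/mol.
Mass of FeO per formula unit = 1.0000 × 71.844 = 71.844 g.
FeO wt% = 71.844 / 151.709 × 100 = 47.36%.

47.36 wt%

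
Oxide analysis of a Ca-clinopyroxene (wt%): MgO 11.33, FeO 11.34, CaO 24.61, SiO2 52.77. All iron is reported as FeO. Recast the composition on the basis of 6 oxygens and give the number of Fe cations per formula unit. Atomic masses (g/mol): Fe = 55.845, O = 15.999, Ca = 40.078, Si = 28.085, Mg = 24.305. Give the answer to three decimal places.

MgO: 11.33/40.304 = 0.28111 mol → 0.28111 mol Mg, 0.28111 mol O.
FeO: 11.34/71.844 = 0.15784 mol → 0.15784 mol Fe, 0.15784 mol O.
CaO: 24.61/56.077 = 0.43886 mol → 0.43886 mol Ca, 0.43886 mol O.
SiO2: 52.77/60.083 = 0.87829 mol → 0.87829 mol Si, 1.75658 mol O.
Total oxygen = 2.63439 mol. Normalization factor = 6/2.63439 = 2.27757.
Fe per 6 O = 0.15784 × 2.27757 = 0.359.

0.359 Fe apfu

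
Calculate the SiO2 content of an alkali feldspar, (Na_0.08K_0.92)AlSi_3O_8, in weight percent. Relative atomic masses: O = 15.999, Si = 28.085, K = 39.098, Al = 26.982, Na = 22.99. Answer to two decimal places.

M((Na_0.08K_0.92)AlSi_3O_8) = 277.038 g/mol; M(SiO2) = 60.083 g/mol.
Moles SiO2 per formula unit = 3 Si ÷ 1 = 3.0000.
SiO2 fraction = (3.0000 × 60.083) / 277.038 = 180.249/277.038 = 0.6506.

65.06 wt%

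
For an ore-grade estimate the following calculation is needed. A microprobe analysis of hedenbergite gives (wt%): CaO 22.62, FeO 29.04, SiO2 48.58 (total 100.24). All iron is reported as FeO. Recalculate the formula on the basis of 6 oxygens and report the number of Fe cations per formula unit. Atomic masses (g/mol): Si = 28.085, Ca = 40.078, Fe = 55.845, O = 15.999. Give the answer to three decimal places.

1.000 Fe apfu

CaO: 22.62/56.077 = 0.40337 mol → 0.40337 mol Ca, 0.40337 mol O.
FeO: 29.04/71.844 = 0.40421 mol → 0.40421 mol Fe, 0.40421 mol O.
SiO2: 48.58/60.083 = 0.80855 mol → 0.80855 mol Si, 1.61710 mol O.
Total oxygen = 2.42468 mol. Normalization factor = 6/2.42468 = 2.47455.
Fe per 6 O = 0.40421 × 2.47455 = 1.000.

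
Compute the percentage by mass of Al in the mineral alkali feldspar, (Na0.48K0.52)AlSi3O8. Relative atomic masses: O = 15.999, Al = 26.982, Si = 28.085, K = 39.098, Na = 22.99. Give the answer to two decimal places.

M((Na0.48K0.52)AlSi3O8) = 270.595 g/mol.
Al contributes 1 × 26.982 = 26.982 g per mole.
26.982/270.595 = 0.0997 → 9.97%.

9.97 wt%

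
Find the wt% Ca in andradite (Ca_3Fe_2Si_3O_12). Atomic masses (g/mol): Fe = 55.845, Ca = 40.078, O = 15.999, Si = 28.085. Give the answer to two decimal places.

Molar mass of Ca_3Fe_2Si_3O_12: 3*40.078 + 2*55.845 + 3*28.085 + 12*15.999 = 508.167 g/mol.
Mass of Ca per formula unit: 3 × 40.078 = 120.234 g.
Weight fraction Ca = 120.234 / 508.167 = 0.2366.

23.66 mass %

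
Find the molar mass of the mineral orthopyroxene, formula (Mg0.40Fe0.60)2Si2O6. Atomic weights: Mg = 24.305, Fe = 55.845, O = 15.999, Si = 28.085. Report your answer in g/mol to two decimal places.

238.62 g/mol

M = 0.80*24.305 + 1.20*55.845 + 2*28.085 + 6*15.999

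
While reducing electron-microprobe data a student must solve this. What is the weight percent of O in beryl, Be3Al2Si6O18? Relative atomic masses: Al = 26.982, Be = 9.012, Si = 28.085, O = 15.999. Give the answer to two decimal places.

53.58 mass %

Formula mass = 3×9.012 + 2×26.982 + 6×28.085 + 18×15.999 = 537.492 g/mol, of which 287.982 g is O.
So O makes up 287.982/537.492 = 0.5358 of the mass, i.e. 53.58%.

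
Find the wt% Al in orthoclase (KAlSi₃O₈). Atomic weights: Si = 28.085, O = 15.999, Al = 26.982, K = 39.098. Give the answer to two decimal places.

Molar mass of KAlSi₃O₈: 1·39.098 + 1·26.982 + 3·28.085 + 8·15.999 = 278.327 g/mol.
Mass of Al per formula unit: 1 × 26.982 = 26.982 g.
Weight fraction Al = 26.982 / 278.327 = 0.0969.

9.69 weight percent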